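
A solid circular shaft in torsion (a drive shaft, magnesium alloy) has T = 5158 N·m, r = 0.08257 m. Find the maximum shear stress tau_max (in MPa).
Model: a solid circular shaft in torsion, so tau_max = (2·T) / (π·r^3).
Substitute:
  tau_max = (2 × 5158) / (π × 0.08257^3)
  tau_max = 5.833 × 10⁶ Pa
Convert: tau_max = 5.833 × 10⁶ Pa = 5.833 MPa
Final answer: tau_max = 5.833 MPa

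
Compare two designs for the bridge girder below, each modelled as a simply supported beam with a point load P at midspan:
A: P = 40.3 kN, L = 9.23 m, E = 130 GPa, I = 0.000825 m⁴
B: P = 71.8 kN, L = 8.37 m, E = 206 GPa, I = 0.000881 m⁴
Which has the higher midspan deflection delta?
Model: a simply supported beam with a point load P at midspan, so delta = (P·L^3) / (48·E·I) (SI units).
  A: delta = (40300 × 9.23^3) / (48 × (1.3 × 10¹¹) × 0.000825) = 0.006156 m = 6.156 mm
  B: delta = (71800 × 8.37^3) / (48 × (2.06 × 10¹¹) × 0.000881) = 0.004833 m = 4.833 mm
6.156 mm > 4.833 mm, so A is larger.
Final answer: A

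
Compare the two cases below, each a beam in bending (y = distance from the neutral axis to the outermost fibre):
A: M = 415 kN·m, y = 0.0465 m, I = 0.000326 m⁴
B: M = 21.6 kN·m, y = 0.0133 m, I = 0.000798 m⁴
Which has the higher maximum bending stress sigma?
Model: a beam in bending (y = distance from the neutral axis to the outermost fibre), so sigma = (M·y) / I (SI units).
  A: sigma = (415000 × 0.0465) / 0.000326 = 5.919 × 10⁷ Pa = 59.19 MPa
  B: sigma = (21600 × 0.0133) / 0.000798 = 360000 Pa = 0.36 MPa
59.19 MPa > 0.36 MPa, so A is larger.
Final answer: A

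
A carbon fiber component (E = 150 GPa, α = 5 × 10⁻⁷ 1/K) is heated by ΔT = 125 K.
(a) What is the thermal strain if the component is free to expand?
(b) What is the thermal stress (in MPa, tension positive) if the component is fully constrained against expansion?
(a) Free thermal strain ε_th = α·ΔT = (5 × 10⁻⁷) × 125 = 6.25 × 10⁻⁵
(b) Fully constrained, the expansion is suppressed, so σ = -E·α·ΔT. Convert E = 150 GPa = 1.5 × 10¹¹ Pa.
  σ = -(1.5 × 10¹¹) × (5 × 10⁻⁷) × 125 = -9.375 × 10⁶ Pa = -9.375 MPa (compressive)
Final answer: (a) ε_th = 6.25 × 10⁻⁵, (b) σ = -9.375 MPa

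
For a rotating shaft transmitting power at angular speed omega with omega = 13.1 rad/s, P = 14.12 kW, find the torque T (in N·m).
Model: a rotating shaft transmitting power at angular speed omega, so P = T·omega.
Solve for T: T = P / omega.
Convert to SI units:
  P = 14.12 kW = 14120 W
Substitute:
  T = 14120 / 13.1
  T = 1078 N·m
Final answer: T = 1078 N·m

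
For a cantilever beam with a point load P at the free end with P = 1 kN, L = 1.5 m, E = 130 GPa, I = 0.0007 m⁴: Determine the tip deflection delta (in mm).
Model: a cantilever beam with a point load P at the free end, so delta = (P·L^3) / (3·E·I).
Convert to SI units:
  P = 1 kN = 1000 N
  E = 130 GPa = 1.3 × 10¹¹ Pa
Substitute:
  delta = (1000 × 1.5^3) / (3 × (1.3 × 10¹¹) × 0.0007)
  delta = 1.236 × 10⁻⁵ m
Convert: delta = 1.236 × 10⁻⁵ m = 0.01236 mm
Final answer: delta = 0.01236 mm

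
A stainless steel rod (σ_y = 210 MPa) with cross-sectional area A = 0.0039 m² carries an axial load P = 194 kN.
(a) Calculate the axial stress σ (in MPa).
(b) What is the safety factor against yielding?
(a) Axial stress σ = P/A. Convert P = 194 kN = 194000 N.
  σ = 194000 / 0.0039 = 4.974 × 10⁷ Pa = 49.74 MPa
(b) Safety factor SF = σ_y/σ = 210 / 49.74 = 4.222
Final answer: (a) σ = 49.74 MPa, (b) SF = 4.222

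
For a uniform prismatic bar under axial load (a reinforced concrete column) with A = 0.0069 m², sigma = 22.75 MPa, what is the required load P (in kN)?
Model: a uniform prismatic bar under axial load, so sigma = P / A.
Solve for P: P = sigma·A.
Convert to SI units:
  sigma = 22.75 MPa = 2.275 × 10⁷ Pa
Substitute:
  P = (2.275 × 10⁷) × 0.0069
  P = 157000 N
Convert: P = 157000 N = 157 kN
Final answer: P = 157 kN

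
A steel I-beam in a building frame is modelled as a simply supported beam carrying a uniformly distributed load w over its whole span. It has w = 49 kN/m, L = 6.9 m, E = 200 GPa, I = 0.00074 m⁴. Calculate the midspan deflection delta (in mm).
Model: a simply supported beam carrying a uniformly distributed load w over its whole span, so delta = (5·w·L^4) / (384·E·I).
Convert to SI units:
  w = 49 kN/m = 49000 N/m
  E = 200 GPa = 2 × 10¹¹ Pa
Substitute:
  delta = (5 × 49000 × 6.9^4) / (384 × (2 × 10¹¹) × 0.00074)
  delta = 0.009772 m
Convert: delta = 0.009772 m = 9.772 mm
Final answer: delta = 9.772 mm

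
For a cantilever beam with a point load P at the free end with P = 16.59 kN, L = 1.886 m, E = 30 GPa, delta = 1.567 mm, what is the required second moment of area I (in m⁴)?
Model: a cantilever beam with a point load P at the free end, so delta = (P·L^3) / (3·E·I).
Solve for I: I = (P·L^3) / (3·delta·E).
Convert to SI units:
  P = 16.59 kN = 16590 N
  E = 30 GPa = 3 × 10¹⁰ Pa
  delta = 1.567 mm = 0.001567 m
Substitute:
  I = (16590 × 1.886^3) / (3 × 0.001567 × (3 × 10¹⁰))
  I = 0.0007892 m⁴
Final answer: I = 0.0007892 m⁴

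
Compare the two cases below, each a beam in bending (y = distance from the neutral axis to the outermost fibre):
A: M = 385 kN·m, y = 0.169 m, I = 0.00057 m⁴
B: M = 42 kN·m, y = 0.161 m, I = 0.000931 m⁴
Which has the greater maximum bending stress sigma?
Model: a beam in bending (y = distance from the neutral axis to the outermost fibre), so sigma = (M·y) / I (SI units).
  A: sigma = (385000 × 0.169) / 0.00057 = 1.141 × 10⁸ Pa = 114.1 MPa
  B: sigma = (42000 × 0.161) / 0.000931 = 7.263 × 10⁶ Pa = 7.263 MPa
114.1 MPa > 7.263 MPa, so A is larger.
Final answer: A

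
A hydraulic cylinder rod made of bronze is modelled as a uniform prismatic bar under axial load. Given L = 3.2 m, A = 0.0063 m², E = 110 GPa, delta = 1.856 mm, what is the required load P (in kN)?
Model: a uniform prismatic bar under axial load, so delta = (P·L) / (A·E).
Solve for P: P = (delta·A·E) / L.
Convert to SI units:
  E = 110 GPa = 1.1 × 10¹¹ Pa
  delta = 1.856 mm = 0.001856 m
Substitute:
  P = (0.001856 × 0.0063 × (1.1 × 10¹¹)) / 3.2
  P = 401900 N
Convert: P = 401900 N = 401.9 kN
Final answer: P = 401.9 kN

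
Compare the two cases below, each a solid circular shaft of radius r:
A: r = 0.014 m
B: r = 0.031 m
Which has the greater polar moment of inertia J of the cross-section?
Model: a solid circular shaft of radius r, so J = (π·r^4) / 2 (SI units).
  A: J = (π × 0.014^4) / 2 = 6.034 × 10⁻⁸ m⁴
  B: J = (π × 0.031^4) / 2 = 1.451 × 10⁻⁶ m⁴
1.451 × 10⁻⁶ m⁴ > 6.034 × 10⁻⁸ m⁴, so B is larger.
Final answer: B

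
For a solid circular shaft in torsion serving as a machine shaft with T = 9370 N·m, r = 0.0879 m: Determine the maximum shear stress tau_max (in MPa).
Model: a solid circular shaft in torsion, so tau_max = (2·T) / (π·r^3).
Substitute:
  tau_max = (2 × 9370) / (π × 0.0879^3)
  tau_max = 8.783 × 10⁶ Pa
Convert: tau_max = 8.783 × 10⁶ Pa = 8.783 MPa
Final answer: tau_max = 8.783 MPa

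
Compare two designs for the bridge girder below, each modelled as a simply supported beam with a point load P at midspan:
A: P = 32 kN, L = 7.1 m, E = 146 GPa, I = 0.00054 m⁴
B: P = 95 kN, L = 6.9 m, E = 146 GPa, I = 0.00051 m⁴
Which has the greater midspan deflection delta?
Model: a simply supported beam with a point load P at midspan, so delta = (P·L^3) / (48·E·I) (SI units).
  A: delta = (32000 × 7.1^3) / (48 × (1.46 × 10¹¹) × 0.00054) = 0.003026 m = 3.026 mm
  B: delta = (95000 × 6.9^3) / (48 × (1.46 × 10¹¹) × 0.00051) = 0.008732 m = 8.732 mm
8.732 mm > 3.026 mm, so B is larger.
Final answer: B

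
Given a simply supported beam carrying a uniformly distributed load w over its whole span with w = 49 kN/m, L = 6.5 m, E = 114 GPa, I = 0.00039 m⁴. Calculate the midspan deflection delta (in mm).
Model: a simply supported beam carrying a uniformly distributed load w over its whole span, so delta = (5·w·L^4) / (384·E·I).
Convert to SI units:
  w = 49 kN/m = 49000 N/m
  E = 114 GPa = 1.14 × 10¹¹ Pa
Substitute:
  delta = (5 × 49000 × 6.5^4) / (384 × (1.14 × 10¹¹) × 0.00039)
  delta = 0.02562 m
Convert: delta = 0.02562 m = 25.62 mm
Final answer: delta = 25.62 mm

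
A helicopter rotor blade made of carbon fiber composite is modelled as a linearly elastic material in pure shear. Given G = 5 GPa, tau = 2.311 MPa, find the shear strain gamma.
Model: a linearly elastic material in pure shear, so tau = G·gamma.
Solve for gamma: gamma = tau / G.
Convert to SI units:
  G = 5 GPa = 5 × 10⁹ Pa
  tau = 2.311 MPa = 2.311 × 10⁶ Pa
Substitute:
  gamma = (2.311 × 10⁶) / (5 × 10⁹)
  gamma = 0.0004622
Final answer: gamma = 0.0004622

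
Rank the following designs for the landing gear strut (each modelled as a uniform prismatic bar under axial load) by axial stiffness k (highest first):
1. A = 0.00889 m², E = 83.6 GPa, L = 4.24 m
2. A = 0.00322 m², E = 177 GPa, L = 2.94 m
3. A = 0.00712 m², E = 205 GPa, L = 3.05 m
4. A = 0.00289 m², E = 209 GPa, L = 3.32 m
Model: a uniform prismatic bar under axial load, so k = (A·E) / L (SI units).
  Case 1: k = (0.00889 × (8.36 × 10¹⁰)) / 4.24 = 1.753 × 10⁸ N/m = 175.3 MN/m
  Case 2: k = (0.00322 × (1.77 × 10¹¹)) / 2.94 = 1.939 × 10⁸ N/m = 193.9 MN/m
  Case 3: k = (0.00712 × (2.05 × 10¹¹)) / 3.05 = 4.786 × 10⁸ N/m = 478.6 MN/m
  Case 4: k = (0.00289 × (2.09 × 10¹¹)) / 3.32 = 1.819 × 10⁸ N/m = 181.9 MN/m
Ordering: 478.6 MN/m (case 3) > 193.9 MN/m (case 2) > 181.9 MN/m (case 4) > 175.3 MN/m (case 1)
Final answer: 3, 2, 4, 1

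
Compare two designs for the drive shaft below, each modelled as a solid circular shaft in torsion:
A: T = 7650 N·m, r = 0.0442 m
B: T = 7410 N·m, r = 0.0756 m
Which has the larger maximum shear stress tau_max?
Model: a solid circular shaft in torsion, so tau_max = (2·T) / (π·r^3) (SI units).
  A: tau_max = (2 × 7650) / (π × 0.0442^3) = 5.64 × 10⁷ Pa = 56.4 MPa
  B: tau_max = (2 × 7410) / (π × 0.0756^3) = 1.092 × 10⁷ Pa = 10.92 MPa
56.4 MPa > 10.92 MPa, so A is larger.
Final answer: A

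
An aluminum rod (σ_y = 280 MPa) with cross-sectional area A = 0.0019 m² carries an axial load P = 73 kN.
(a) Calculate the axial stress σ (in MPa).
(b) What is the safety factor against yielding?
(a) Axial stress σ = P/A. Convert P = 73 kN = 73000 N.
  σ = 73000 / 0.0019 = 3.842 × 10⁷ Pa = 38.42 MPa
(b) Safety factor SF = σ_y/σ = 280 / 38.42 = 7.288
Final answer: (a) σ = 38.42 MPa, (b) SF = 7.288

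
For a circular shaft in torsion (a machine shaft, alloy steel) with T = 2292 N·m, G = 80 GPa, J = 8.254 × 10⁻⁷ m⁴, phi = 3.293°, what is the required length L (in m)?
Model: a circular shaft in torsion, so phi = (T·L) / (G·J).
Solve for L: L = (phi·G·J) / T.
Convert to SI units:
  G = 80 GPa = 8 × 10¹⁰ Pa
  phi = 3.293° = 0.05747 rad
Substitute:
  L = (0.05747 × (8 × 10¹⁰) × (8.254 × 10⁻⁷)) / 2292
  L = 1.656 m
Final answer: L = 1.656 m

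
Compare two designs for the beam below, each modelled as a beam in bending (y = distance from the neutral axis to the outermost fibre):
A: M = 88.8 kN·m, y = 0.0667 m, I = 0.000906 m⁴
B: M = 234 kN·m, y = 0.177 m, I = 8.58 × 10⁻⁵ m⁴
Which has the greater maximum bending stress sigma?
Model: a beam in bending (y = distance from the neutral axis to the outermost fibre), so sigma = (M·y) / I (SI units).
  A: sigma = (88800 × 0.0667) / 0.000906 = 6.537 × 10⁶ Pa = 6.537 MPa
  B: sigma = (234000 × 0.177) / (8.58 × 10⁻⁵) = 4.827 × 10⁸ Pa = 482.7 MPa
482.7 MPa > 6.537 MPa, so B is larger.
Final answer: B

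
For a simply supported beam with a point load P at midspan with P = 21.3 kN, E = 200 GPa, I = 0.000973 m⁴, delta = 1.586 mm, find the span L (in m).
Model: a simply supported beam with a point load P at midspan, so delta = (P·L^3) / (48·E·I).
Solve for L: L = ((48·delta·E·I) / P)^(1/3).
Convert to SI units:
  P = 21.3 kN = 21300 N
  E = 200 GPa = 2 × 10¹¹ Pa
  delta = 1.586 mm = 0.001586 m
Substitute:
  L = ((48 × 0.001586 × (2 × 10¹¹) × 0.000973) / 21300)^(1/3)
  L = 8.86 m
Final answer: L = 8.86 m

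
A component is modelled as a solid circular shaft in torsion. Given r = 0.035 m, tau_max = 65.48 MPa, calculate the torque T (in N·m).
Model: a solid circular shaft in torsion, so tau_max = (2·T) / (π·r^3).
Solve for T: T = (π·tau_max·r^3) / 2.
Convert to SI units:
  tau_max = 65.48 MPa = 6.548 × 10⁷ Pa
Substitute:
  T = (π × (6.548 × 10⁷) × 0.035^3) / 2
  T = 4410 N·m
Final answer: T = 4410 N·m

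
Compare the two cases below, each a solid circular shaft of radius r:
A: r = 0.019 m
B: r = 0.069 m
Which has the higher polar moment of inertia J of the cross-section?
Model: a solid circular shaft of radius r, so J = (π·r^4) / 2 (SI units).
  A: J = (π × 0.019^4) / 2 = 2.047 × 10⁻⁷ m⁴
  B: J = (π × 0.069^4) / 2 = 3.561 × 10⁻⁵ m⁴
3.561 × 10⁻⁵ m⁴ > 2.047 × 10⁻⁷ m⁴, so B is larger.
Final answer: B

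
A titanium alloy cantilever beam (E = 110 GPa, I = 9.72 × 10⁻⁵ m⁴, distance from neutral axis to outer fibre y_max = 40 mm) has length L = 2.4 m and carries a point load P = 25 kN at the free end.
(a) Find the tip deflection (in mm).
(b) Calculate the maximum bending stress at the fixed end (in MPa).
(a) Tip deflection of a cantilever with an end point load: δ = P·L^3 / (3·E·I). Convert P = 25 kN = 25000 N, E = 110 GPa = 1.1 × 10¹¹ Pa.
  δ = (25000 × 2.4^3) / (3 × (1.1 × 10¹¹) × (9.72 × 10⁻⁵)) = 0.01077 m = 10.77 mm
(b) Maximum bending moment at the fixed end: M = P·L = 25000 × 2.4 = 60000 N·m. Convert y_max = 40 mm = 0.04 m.
  σ = M·y_max / I = (60000 × 0.04) / (9.72 × 10⁻⁵) = 2.469 × 10⁷ Pa = 24.69 MPa
Final answer: (a) δ = 10.77 mm, (b) σ = 24.69 MPa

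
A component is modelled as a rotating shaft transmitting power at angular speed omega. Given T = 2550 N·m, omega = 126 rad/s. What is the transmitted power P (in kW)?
Model: a rotating shaft transmitting power at angular speed omega, so P = T·omega.
Substitute:
  P = 2550 × 126
  P = 321300 W
Convert: P = 321300 W = 321.3 kW
Final answer: P = 321.3 kW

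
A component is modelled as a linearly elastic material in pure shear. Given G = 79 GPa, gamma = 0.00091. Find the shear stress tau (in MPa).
Model: a linearly elastic material in pure shear, so tau = G·gamma.
Convert to SI units:
  G = 79 GPa = 7.9 × 10¹⁰ Pa
Substitute:
  tau = (7.9 × 10¹⁰) × 0.00091
  tau = 7.189 × 10⁷ Pa
Convert: tau = 7.189 × 10⁷ Pa = 71.89 MPa
Final answer: tau = 71.89 MPa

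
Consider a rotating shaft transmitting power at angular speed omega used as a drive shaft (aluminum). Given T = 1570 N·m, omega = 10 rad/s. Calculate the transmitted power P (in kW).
Model: a rotating shaft transmitting power at angular speed omega, so P = T·omega.
Substitute:
  P = 1570 × 10
  P = 15700 W
Convert: P = 15700 W = 15.7 kW
Final answer: P = 15.7 kW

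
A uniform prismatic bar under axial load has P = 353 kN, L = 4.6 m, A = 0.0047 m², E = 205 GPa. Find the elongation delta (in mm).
Model: a uniform prismatic bar under axial load, so delta = (P·L) / (A·E).
Convert to SI units:
  P = 353 kN = 353000 N
  E = 205 GPa = 2.05 × 10¹¹ Pa
Substitute:
  delta = (353000 × 4.6) / (0.0047 × (2.05 × 10¹¹))
  delta = 0.001685 m
Convert: delta = 0.001685 m = 1.685 mm
Final answer: delta = 1.685 mm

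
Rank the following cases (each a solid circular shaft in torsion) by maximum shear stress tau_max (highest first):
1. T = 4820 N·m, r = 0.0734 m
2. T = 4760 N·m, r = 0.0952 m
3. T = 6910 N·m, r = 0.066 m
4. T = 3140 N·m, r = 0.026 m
Model: a solid circular shaft in torsion, so tau_max = (2·T) / (π·r^3) (SI units).
  Case 1: tau_max = (2 × 4820) / (π × 0.0734^3) = 7.76 × 10⁶ Pa = 7.76 MPa
  Case 2: tau_max = (2 × 4760) / (π × 0.0952^3) = 3.512 × 10⁶ Pa = 3.512 MPa
  Case 3: tau_max = (2 × 6910) / (π × 0.066^3) = 1.53 × 10⁷ Pa = 15.3 MPa
  Case 4: tau_max = (2 × 3140) / (π × 0.026^3) = 1.137 × 10⁸ Pa = 113.7 MPa
Ordering: 113.7 MPa (case 4) > 15.3 MPa (case 3) > 7.76 MPa (case 1) > 3.512 MPa (case 2)
Final answer: 4, 3, 1, 2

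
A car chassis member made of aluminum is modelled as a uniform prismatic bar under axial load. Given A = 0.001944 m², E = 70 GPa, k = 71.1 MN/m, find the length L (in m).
Model: a uniform prismatic bar under axial load, so k = (A·E) / L.
Solve for L: L = (A·E) / k.
Convert to SI units:
  E = 70 GPa = 7 × 10¹⁰ Pa
  k = 71.1 MN/m = 7.11 × 10⁷ N/m
Substitute:
  L = (0.001944 × (7 × 10¹⁰)) / (7.11 × 10⁷)
  L = 1.914 m
Final answer: L = 1.914 m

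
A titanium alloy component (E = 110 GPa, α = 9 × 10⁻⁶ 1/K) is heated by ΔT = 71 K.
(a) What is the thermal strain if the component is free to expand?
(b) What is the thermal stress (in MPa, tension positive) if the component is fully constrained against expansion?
(a) Free thermal strain ε_th = α·ΔT = (9 × 10⁻⁶) × 71 = 0.000639
(b) Fully constrained, the expansion is suppressed, so σ = -E·α·ΔT. Convert E = 110 GPa = 1.1 × 10¹¹ Pa.
  σ = -(1.1 × 10¹¹) × (9 × 10⁻⁶) × 71 = -7.029 × 10⁷ Pa = -70.29 MPa (compressive)
Final answer: (a) ε_th = 0.000639, (b) σ = -70.29 MPa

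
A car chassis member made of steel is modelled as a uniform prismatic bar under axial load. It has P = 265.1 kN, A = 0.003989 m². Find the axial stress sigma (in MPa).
Model: a uniform prismatic bar under axial load, so sigma = P / A.
Convert to SI units:
  P = 265.1 kN = 265100 N
Substitute:
  sigma = 265100 / 0.003989
  sigma = 6.646 × 10⁷ Pa
Convert: sigma = 6.646 × 10⁷ Pa = 66.46 MPa
Final answer: sigma = 66.46 MPa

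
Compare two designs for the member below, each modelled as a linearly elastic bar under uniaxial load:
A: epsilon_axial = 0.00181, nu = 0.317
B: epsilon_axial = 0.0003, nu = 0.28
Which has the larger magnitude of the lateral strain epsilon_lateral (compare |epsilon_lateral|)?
Model: a linearly elastic bar under uniaxial load, so epsilon_lateral = -nu·epsilon_axial (SI units).
  A: epsilon_lateral = -(0.317 × 0.00181) = -0.0005738
  B: epsilon_lateral = -(0.28 × 0.0003) = -8.4 × 10⁻⁵
|epsilon_lateral|: A = 0.0005738, B = 8.4 × 10⁻⁵, so A is larger in magnitude.
Final answer: A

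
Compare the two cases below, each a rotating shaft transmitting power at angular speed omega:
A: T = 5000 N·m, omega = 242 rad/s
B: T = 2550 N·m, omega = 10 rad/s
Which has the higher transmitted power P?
Model: a rotating shaft transmitting power at angular speed omega, so P = T·omega (SI units).
  A: P = 5000 × 242 = 1.21 × 10⁶ W = 1210 kW
  B: P = 2550 × 10 = 25500 W = 25.5 kW
1210 kW > 25.5 kW, so A is larger.
Final answer: A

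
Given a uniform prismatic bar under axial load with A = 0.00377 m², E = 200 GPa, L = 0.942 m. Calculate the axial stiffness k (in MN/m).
Model: a uniform prismatic bar under axial load, so k = (A·E) / L.
Convert to SI units:
  E = 200 GPa = 2 × 10¹¹ Pa
Substitute:
  k = (0.00377 × (2 × 10¹¹)) / 0.942
  k = 8.004 × 10⁸ N/m
Convert: k = 8.004 × 10⁸ N/m = 800.4 MN/m
Final answer: k = 800.4 MN/m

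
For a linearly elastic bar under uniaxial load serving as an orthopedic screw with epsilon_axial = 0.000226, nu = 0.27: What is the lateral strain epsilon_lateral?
Model: a linearly elastic bar under uniaxial load, so epsilon_lateral = -nu·epsilon_axial.
Substitute:
  epsilon_lateral = -(0.27 × 0.000226)
  epsilon_lateral = -6.102 × 10⁻⁵
Final answer: epsilon_lateral = -6.102 × 10⁻⁵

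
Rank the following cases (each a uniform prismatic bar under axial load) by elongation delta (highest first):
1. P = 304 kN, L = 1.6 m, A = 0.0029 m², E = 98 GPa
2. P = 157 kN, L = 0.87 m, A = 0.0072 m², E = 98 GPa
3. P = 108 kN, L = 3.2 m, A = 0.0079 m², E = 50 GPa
Model: a uniform prismatic bar under axial load, so delta = (P·L) / (A·E) (SI units).
  Case 1: delta = (304000 × 1.6) / (0.0029 × (9.8 × 10¹⁰)) = 0.001711 m = 1.711 mm
  Case 2: delta = (157000 × 0.87) / (0.0072 × (9.8 × 10¹⁰)) = 0.0001936 m = 0.1936 mm
  Case 3: delta = (108000 × 3.2) / (0.0079 × (5 × 10¹⁰)) = 0.0008749 m = 0.8749 mm
Ordering: 1.711 mm (case 1) > 0.8749 mm (case 3) > 0.1936 mm (case 2)
Final answer: 1, 3, 2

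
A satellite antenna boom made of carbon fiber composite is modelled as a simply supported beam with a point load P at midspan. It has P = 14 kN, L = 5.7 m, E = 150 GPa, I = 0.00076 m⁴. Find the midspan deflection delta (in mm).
Model: a simply supported beam with a point load P at midspan, so delta = (P·L^3) / (48·E·I).
Convert to SI units:
  P = 14 kN = 14000 N
  E = 150 GPa = 1.5 × 10¹¹ Pa
Substitute:
  delta = (14000 × 5.7^3) / (48 × (1.5 × 10¹¹) × 0.00076)
  delta = 0.0004738 m
Convert: delta = 0.0004738 m = 0.4738 mm
Final answer: delta = 0.4738 mm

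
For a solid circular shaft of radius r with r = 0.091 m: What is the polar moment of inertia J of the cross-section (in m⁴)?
Model: a solid circular shaft of radius r, so J = (π·r^4) / 2.
Substitute:
  J = (π × 0.091^4) / 2
  J = 0.0001077 m⁴
Final answer: J = 0.0001077 m⁴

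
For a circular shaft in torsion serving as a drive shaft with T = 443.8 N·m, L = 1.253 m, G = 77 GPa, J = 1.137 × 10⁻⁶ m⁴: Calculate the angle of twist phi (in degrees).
Model: a circular shaft in torsion, so phi = (T·L) / (G·J).
Convert to SI units:
  G = 77 GPa = 7.7 × 10¹⁰ Pa
Substitute:
  phi = (443.8 × 1.253) / ((7.7 × 10¹⁰) × (1.137 × 10⁻⁶))
  phi = 0.006352 rad
Convert to degrees: phi = 0.006352 × 180/π = 0.3639°
Final answer: phi = 0.3639°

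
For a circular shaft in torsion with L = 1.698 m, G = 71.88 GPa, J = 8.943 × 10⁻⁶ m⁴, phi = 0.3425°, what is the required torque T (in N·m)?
Model: a circular shaft in torsion, so phi = (T·L) / (G·J).
Solve for T: T = (phi·G·J) / L.
Convert to SI units:
  G = 71.88 GPa = 7.188 × 10¹⁰ Pa
  phi = 0.3425° = 0.005978 rad
Substitute:
  T = (0.005978 × (7.188 × 10¹⁰) × (8.943 × 10⁻⁶)) / 1.698
  T = 2263 N·m
Final answer: T = 2263 N·m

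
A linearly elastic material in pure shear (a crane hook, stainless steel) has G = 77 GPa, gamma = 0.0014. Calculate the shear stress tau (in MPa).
Model: a linearly elastic material in pure shear, so tau = G·gamma.
Convert to SI units:
  G = 77 GPa = 7.7 × 10¹⁰ Pa
Substitute:
  tau = (7.7 × 10¹⁰) × 0.0014
  tau = 1.078 × 10⁸ Pa
Convert: tau = 1.078 × 10⁸ Pa = 107.8 MPa
Final answer: tau = 107.8 MPa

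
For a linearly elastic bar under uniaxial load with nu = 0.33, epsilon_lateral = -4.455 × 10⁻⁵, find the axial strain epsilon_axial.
Model: a linearly elastic bar under uniaxial load, so epsilon_lateral = -nu·epsilon_axial.
Solve for epsilon_axial: epsilon_axial = -epsilon_lateral / nu.
Substitute:
  epsilon_axial = -(-4.455 × 10⁻⁵) / 0.33
  epsilon_axial = 0.000135
Final answer: epsilon_axial = 0.000135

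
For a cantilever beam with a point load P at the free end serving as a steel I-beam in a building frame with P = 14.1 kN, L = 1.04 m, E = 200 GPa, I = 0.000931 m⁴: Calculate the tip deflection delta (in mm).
Model: a cantilever beam with a point load P at the free end, so delta = (P·L^3) / (3·E·I).
Convert to SI units:
  P = 14.1 kN = 14100 N
  E = 200 GPa = 2 × 10¹¹ Pa
Substitute:
  delta = (14100 × 1.04^3) / (3 × (2 × 10¹¹) × 0.000931)
  delta = 2.839 × 10⁻⁵ m
Convert: delta = 2.839 × 10⁻⁵ m = 0.02839 mm
Final answer: delta = 0.02839 mm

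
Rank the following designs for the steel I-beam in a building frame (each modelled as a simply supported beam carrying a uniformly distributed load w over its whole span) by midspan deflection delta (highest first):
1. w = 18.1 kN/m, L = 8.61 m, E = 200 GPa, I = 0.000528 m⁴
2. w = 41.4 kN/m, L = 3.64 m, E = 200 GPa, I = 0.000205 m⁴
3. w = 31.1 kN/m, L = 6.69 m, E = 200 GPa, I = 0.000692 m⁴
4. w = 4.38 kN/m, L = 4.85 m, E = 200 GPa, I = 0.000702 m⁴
Model: a simply supported beam carrying a uniformly distributed load w over its whole span, so delta = (5·w·L^4) / (384·E·I) (SI units).
  Case 1: delta = (5 × 18100 × 8.61^4) / (384 × (2 × 10¹¹) × 0.000528) = 0.01226 m = 12.26 mm
  Case 2: delta = (5 × 41400 × 3.64^4) / (384 × (2 × 10¹¹) × 0.000205) = 0.002308 m = 2.308 mm
  Case 3: delta = (5 × 31100 × 6.69^4) / (384 × (2 × 10¹¹) × 0.000692) = 0.005861 m = 5.861 mm
  Case 4: delta = (5 × 4380 × 4.85^4) / (384 × (2 × 10¹¹) × 0.000702) = 0.0002248 m = 0.2248 mm
Ordering: 12.26 mm (case 1) > 5.861 mm (case 3) > 2.308 mm (case 2) > 0.2248 mm (case 4)
Final answer: 1, 3, 2, 4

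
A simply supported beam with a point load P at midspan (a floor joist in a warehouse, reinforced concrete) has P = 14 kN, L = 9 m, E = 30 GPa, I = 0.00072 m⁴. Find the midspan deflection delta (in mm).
Model: a simply supported beam with a point load P at midspan, so delta = (P·L^3) / (48·E·I).
Convert to SI units:
  P = 14 kN = 14000 N
  E = 30 GPa = 3 × 10¹⁰ Pa
Substitute:
  delta = (14000 × 9^3) / (48 × (3 × 10¹⁰) × 0.00072)
  delta = 0.009844 m
Convert: delta = 0.009844 m = 9.844 mm
Final answer: delta = 9.844 mm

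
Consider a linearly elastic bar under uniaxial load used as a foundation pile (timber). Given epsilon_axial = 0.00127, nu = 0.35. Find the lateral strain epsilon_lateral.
Model: a linearly elastic bar under uniaxial load, so epsilon_lateral = -nu·epsilon_axial.
Substitute:
  epsilon_lateral = -(0.35 × 0.00127)
  epsilon_lateral = -0.0004445
Final answer: epsilon_lateral = -0.0004445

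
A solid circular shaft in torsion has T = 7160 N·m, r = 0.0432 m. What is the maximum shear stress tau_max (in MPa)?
Model: a solid circular shaft in torsion, so tau_max = (2·T) / (π·r^3).
Substitute:
  tau_max = (2 × 7160) / (π × 0.0432^3)
  tau_max = 5.654 × 10⁷ Pa
Convert: tau_max = 5.654 × 10⁷ Pa = 56.54 MPa
Final answer: tau_max = 56.54 MPa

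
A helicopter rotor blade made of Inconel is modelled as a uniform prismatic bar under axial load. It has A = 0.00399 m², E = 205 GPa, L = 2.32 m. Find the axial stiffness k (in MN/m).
Model: a uniform prismatic bar under axial load, so k = (A·E) / L.
Convert to SI units:
  E = 205 GPa = 2.05 × 10¹¹ Pa
Substitute:
  k = (0.00399 × (2.05 × 10¹¹)) / 2.32
  k = 3.526 × 10⁸ N/m
Convert: k = 3.526 × 10⁸ N/m = 352.6 MN/m
Final answer: k = 352.6 MN/m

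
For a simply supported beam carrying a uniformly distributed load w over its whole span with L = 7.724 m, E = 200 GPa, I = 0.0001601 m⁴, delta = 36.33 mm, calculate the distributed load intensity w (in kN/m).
Model: a simply supported beam carrying a uniformly distributed load w over its whole span, so delta = (5·w·L^4) / (384·E·I).
Solve for w: w = (384·delta·E·I) / (5·L^4).
Convert to SI units:
  E = 200 GPa = 2 × 10¹¹ Pa
  delta = 36.33 mm = 0.03633 m
Substitute:
  w = (384 × 0.03633 × (2 × 10¹¹) × 0.0001601) / (5 × 7.724^4)
  w = 25100 N/m
Convert: w = 25100 N/m = 25.1 kN/m
Final answer: w = 25.1 kN/m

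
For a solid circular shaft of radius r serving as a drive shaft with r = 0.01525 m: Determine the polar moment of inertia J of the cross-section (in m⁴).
Model: a solid circular shaft of radius r, so J = (π·r^4) / 2.
Substitute:
  J = (π × 0.01525^4) / 2
  J = 8.496 × 10⁻⁸ m⁴
Final answer: J = 8.496 × 10⁻⁸ m⁴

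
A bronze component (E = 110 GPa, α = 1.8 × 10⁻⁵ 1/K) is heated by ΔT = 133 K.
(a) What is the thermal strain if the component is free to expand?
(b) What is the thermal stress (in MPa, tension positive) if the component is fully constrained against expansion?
(a) Free thermal strain ε_th = α·ΔT = (1.8 × 10⁻⁵) × 133 = 0.002394
(b) Fully constrained, the expansion is suppressed, so σ = -E·α·ΔT. Convert E = 110 GPa = 1.1 × 10¹¹ Pa.
  σ = -(1.1 × 10¹¹) × (1.8 × 10⁻⁵) × 133 = -2.633 × 10⁸ Pa = -263.3 MPa (compressive)
Final answer: (a) ε_th = 0.002394, (b) σ = -263.3 MPa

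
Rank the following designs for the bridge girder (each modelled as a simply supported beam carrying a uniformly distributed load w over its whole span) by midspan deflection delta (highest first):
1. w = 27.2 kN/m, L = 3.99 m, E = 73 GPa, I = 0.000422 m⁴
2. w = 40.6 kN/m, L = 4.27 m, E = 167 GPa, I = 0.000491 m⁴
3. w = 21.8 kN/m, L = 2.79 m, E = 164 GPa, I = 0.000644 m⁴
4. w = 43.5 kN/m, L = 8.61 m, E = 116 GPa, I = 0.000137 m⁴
Model: a simply supported beam carrying a uniformly distributed load w over its whole span, so delta = (5·w·L^4) / (384·E·I) (SI units).
  Case 1: delta = (5 × 27200 × 3.99^4) / (384 × (7.3 × 10¹⁰) × 0.000422) = 0.002914 m = 2.914 mm
  Case 2: delta = (5 × 40600 × 4.27^4) / (384 × (1.67 × 10¹¹) × 0.000491) = 0.002143 m = 2.143 mm
  Case 3: delta = (5 × 21800 × 2.79^4) / (384 × (1.64 × 10¹¹) × 0.000644) = 0.0001628 m = 0.1628 mm
  Case 4: delta = (5 × 43500 × 8.61^4) / (384 × (1.16 × 10¹¹) × 0.000137) = 0.1959 m = 195.9 mm
Ordering: 195.9 mm (case 4) > 2.914 mm (case 1) > 2.143 mm (case 2) > 0.1628 mm (case 3)
Final answer: 4, 1, 2, 3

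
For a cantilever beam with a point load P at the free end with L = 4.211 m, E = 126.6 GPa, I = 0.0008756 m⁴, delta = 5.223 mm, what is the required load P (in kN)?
Model: a cantilever beam with a point load P at the free end, so delta = (P·L^3) / (3·E·I).
Solve for P: P = (3·delta·E·I) / L^3.
Convert to SI units:
  E = 126.6 GPa = 1.266 × 10¹¹ Pa
  delta = 5.223 mm = 0.005223 m
Substitute:
  P = (3 × 0.005223 × (1.266 × 10¹¹) × 0.0008756) / 4.211^3
  P = 23260 N
Convert: P = 23260 N = 23.26 kN
Final answer: P = 23.26 kN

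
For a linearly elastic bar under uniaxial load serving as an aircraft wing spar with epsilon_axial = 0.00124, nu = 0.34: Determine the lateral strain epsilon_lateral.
Model: a linearly elastic bar under uniaxial load, so epsilon_lateral = -nu·epsilon_axial.
Substitute:
  epsilon_lateral = -(0.34 × 0.00124)
  epsilon_lateral = -0.0004216
Final answer: epsilon_lateral = -0.0004216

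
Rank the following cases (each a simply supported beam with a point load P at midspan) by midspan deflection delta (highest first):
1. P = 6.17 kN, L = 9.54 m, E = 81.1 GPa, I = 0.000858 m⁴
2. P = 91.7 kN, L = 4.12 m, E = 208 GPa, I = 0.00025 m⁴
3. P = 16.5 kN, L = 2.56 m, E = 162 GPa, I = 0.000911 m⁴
Model: a simply supported beam with a point load P at midspan, so delta = (P·L^3) / (48·E·I) (SI units).
  Case 1: delta = (6170 × 9.54^3) / (48 × (8.11 × 10¹⁰) × 0.000858) = 0.001604 m = 1.604 mm
  Case 2: delta = (91700 × 4.12^3) / (48 × (2.08 × 10¹¹) × 0.00025) = 0.002569 m = 2.569 mm
  Case 3: delta = (16500 × 2.56^3) / (48 × (1.62 × 10¹¹) × 0.000911) = 3.908 × 10⁻⁵ m = 0.03908 mm
Ordering: 2.569 mm (case 2) > 1.604 mm (case 1) > 0.03908 mm (case 3)
Final answer: 2, 1, 3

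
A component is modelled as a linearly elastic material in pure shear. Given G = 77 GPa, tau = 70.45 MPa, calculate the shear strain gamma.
Model: a linearly elastic material in pure shear, so tau = G·gamma.
Solve for gamma: gamma = tau / G.
Convert to SI units:
  G = 77 GPa = 7.7 × 10¹⁰ Pa
  tau = 70.45 MPa = 7.045 × 10⁷ Pa
Substitute:
  gamma = (7.045 × 10⁷) / (7.7 × 10¹⁰)
  gamma = 0.0009149
Final answer: gamma = 0.0009149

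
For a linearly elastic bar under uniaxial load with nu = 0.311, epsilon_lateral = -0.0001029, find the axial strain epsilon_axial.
Model: a linearly elastic bar under uniaxial load, so epsilon_lateral = -nu·epsilon_axial.
Solve for epsilon_axial: epsilon_axial = -epsilon_lateral / nu.
Substitute:
  epsilon_axial = -(-0.0001029) / 0.311
  epsilon_axial = 0.0003309
Final answer: epsilon_axial = 0.0003309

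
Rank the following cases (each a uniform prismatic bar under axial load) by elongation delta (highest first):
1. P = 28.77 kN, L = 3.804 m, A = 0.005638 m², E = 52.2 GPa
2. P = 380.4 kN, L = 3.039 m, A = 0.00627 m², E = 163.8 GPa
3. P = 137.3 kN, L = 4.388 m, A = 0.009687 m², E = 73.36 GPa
Model: a uniform prismatic bar under axial load, so delta = (P·L) / (A·E) (SI units).
  Case 1: delta = (28770 × 3.804) / (0.005638 × (5.22 × 10¹⁰)) = 0.0003719 m = 0.3719 mm
  Case 2: delta = (380400 × 3.039) / (0.00627 × (1.638 × 10¹¹)) = 0.001126 m = 1.126 mm
  Case 3: delta = (137300 × 4.388) / (0.009687 × (7.336 × 10¹⁰)) = 0.0008478 m = 0.8478 mm
Ordering: 1.126 mm (case 2) > 0.8478 mm (case 3) > 0.3719 mm (case 1)
Final answer: 2, 3, 1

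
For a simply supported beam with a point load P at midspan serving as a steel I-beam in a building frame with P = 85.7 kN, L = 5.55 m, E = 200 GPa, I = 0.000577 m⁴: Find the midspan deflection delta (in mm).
Model: a simply supported beam with a point load P at midspan, so delta = (P·L^3) / (48·E·I).
Convert to SI units:
  P = 85.7 kN = 85700 N
  E = 200 GPa = 2 × 10¹¹ Pa
Substitute:
  delta = (85700 × 5.55^3) / (48 × (2 × 10¹¹) × 0.000577)
  delta = 0.002645 m
Convert: delta = 0.002645 m = 2.645 mm
Final answer: delta = 2.645 mm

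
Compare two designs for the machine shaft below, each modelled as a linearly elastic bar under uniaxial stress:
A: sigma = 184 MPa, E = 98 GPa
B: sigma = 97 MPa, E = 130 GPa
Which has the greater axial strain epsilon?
Model: a linearly elastic bar under uniaxial stress, so epsilon = sigma / E (SI units).
  A: epsilon = (1.84 × 10⁸) / (9.8 × 10¹⁰) = 0.001878
  B: epsilon = (9.7 × 10⁷) / (1.3 × 10¹¹) = 0.0007462
0.001878 > 0.0007462, so A is larger.
Final answer: A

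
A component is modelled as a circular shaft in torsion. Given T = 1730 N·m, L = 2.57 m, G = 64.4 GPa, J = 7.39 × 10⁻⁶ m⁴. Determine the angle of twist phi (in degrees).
Model: a circular shaft in torsion, so phi = (T·L) / (G·J).
Convert to SI units:
  G = 64.4 GPa = 6.44 × 10¹⁰ Pa
Substitute:
  phi = (1730 × 2.57) / ((6.44 × 10¹⁰) × (7.39 × 10⁻⁶))
  phi = 0.009342 rad
Convert to degrees: phi = 0.009342 × 180/π = 0.5353°
Final answer: phi = 0.5353°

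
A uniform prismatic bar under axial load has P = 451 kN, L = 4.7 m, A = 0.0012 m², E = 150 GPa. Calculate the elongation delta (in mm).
Model: a uniform prismatic bar under axial load, so delta = (P·L) / (A·E).
Convert to SI units:
  P = 451 kN = 451000 N
  E = 150 GPa = 1.5 × 10¹¹ Pa
Substitute:
  delta = (451000 × 4.7) / (0.0012 × (1.5 × 10¹¹))
  delta = 0.01178 m
Convert: delta = 0.01178 m = 11.78 mm
Final answer: delta = 11.78 mm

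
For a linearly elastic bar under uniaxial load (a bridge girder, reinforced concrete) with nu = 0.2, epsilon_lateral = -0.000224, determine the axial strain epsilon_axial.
Model: a linearly elastic bar under uniaxial load, so epsilon_lateral = -nu·epsilon_axial.
Solve for epsilon_axial: epsilon_axial = -epsilon_lateral / nu.
Substitute:
  epsilon_axial = -(-0.000224) / 0.2
  epsilon_axial = 0.00112
Final answer: epsilon_axial = 0.00112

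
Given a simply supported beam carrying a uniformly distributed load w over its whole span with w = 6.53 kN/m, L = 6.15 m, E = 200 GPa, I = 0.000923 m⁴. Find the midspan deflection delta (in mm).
Model: a simply supported beam carrying a uniformly distributed load w over its whole span, so delta = (5·w·L^4) / (384·E·I).
Convert to SI units:
  w = 6.53 kN/m = 6530 N/m
  E = 200 GPa = 2 × 10¹¹ Pa
Substitute:
  delta = (5 × 6530 × 6.15^4) / (384 × (2 × 10¹¹) × 0.000923)
  delta = 0.0006589 m
Convert: delta = 0.0006589 m = 0.6589 mm
Final answer: delta = 0.6589 mm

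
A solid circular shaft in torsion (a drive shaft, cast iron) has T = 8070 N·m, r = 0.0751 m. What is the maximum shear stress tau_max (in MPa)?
Model: a solid circular shaft in torsion, so tau_max = (2·T) / (π·r^3).
Substitute:
  tau_max = (2 × 8070) / (π × 0.0751^3)
  tau_max = 1.213 × 10⁷ Pa
Convert: tau_max = 1.213 × 10⁷ Pa = 12.13 MPa
Final answer: tau_max = 12.13 MPa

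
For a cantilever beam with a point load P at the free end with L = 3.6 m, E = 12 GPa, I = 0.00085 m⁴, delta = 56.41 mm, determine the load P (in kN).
Model: a cantilever beam with a point load P at the free end, so delta = (P·L^3) / (3·E·I).
Solve for P: P = (3·delta·E·I) / L^3.
Convert to SI units:
  E = 12 GPa = 1.2 × 10¹⁰ Pa
  delta = 56.41 mm = 0.05641 m
Substitute:
  P = (3 × 0.05641 × (1.2 × 10¹⁰) × 0.00085) / 3.6^3
  P = 37000 N
Convert: P = 37000 N = 37 kN
Final answer: P = 37 kN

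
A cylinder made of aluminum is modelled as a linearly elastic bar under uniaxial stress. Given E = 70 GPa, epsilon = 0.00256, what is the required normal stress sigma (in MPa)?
Model: a linearly elastic bar under uniaxial stress, so epsilon = sigma / E.
Solve for sigma: sigma = epsilon·E.
Convert to SI units:
  E = 70 GPa = 7 × 10¹⁰ Pa
Substitute:
  sigma = 0.00256 × (7 × 10¹⁰)
  sigma = 1.792 × 10⁸ Pa
Convert: sigma = 1.792 × 10⁸ Pa = 179.2 MPa
Final answer: sigma = 179.2 MPa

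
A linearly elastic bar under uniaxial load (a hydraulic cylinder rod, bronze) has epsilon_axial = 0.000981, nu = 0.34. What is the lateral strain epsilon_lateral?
Model: a linearly elastic bar under uniaxial load, so epsilon_lateral = -nu·epsilon_axial.
Substitute:
  epsilon_lateral = -(0.34 × 0.000981)
  epsilon_lateral = -0.0003335
Final answer: epsilon_lateral = -0.0003335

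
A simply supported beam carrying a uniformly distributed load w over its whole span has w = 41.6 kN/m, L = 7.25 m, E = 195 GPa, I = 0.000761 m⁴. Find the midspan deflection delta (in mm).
Model: a simply supported beam carrying a uniformly distributed load w over its whole span, so delta = (5·w·L^4) / (384·E·I).
Convert to SI units:
  w = 41.6 kN/m = 41600 N/m
  E = 195 GPa = 1.95 × 10¹¹ Pa
Substitute:
  delta = (5 × 41600 × 7.25^4) / (384 × (1.95 × 10¹¹) × 0.000761)
  delta = 0.01008 m
Convert: delta = 0.01008 m = 10.08 mm
Final answer: delta = 10.08 mm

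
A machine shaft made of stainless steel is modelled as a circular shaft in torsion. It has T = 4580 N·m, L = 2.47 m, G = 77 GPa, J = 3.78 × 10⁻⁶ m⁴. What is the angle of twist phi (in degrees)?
Model: a circular shaft in torsion, so phi = (T·L) / (G·J).
Convert to SI units:
  G = 77 GPa = 7.7 × 10¹⁰ Pa
Substitute:
  phi = (4580 × 2.47) / ((7.7 × 10¹⁰) × (3.78 × 10⁻⁶))
  phi = 0.03887 rad
Convert to degrees: phi = 0.03887 × 180/π = 2.227°
Final answer: phi = 2.227°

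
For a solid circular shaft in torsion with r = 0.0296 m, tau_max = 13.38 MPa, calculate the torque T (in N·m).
Model: a solid circular shaft in torsion, so tau_max = (2·T) / (π·r^3).
Solve for T: T = (π·tau_max·r^3) / 2.
Convert to SI units:
  tau_max = 13.38 MPa = 1.338 × 10⁷ Pa
Substitute:
  T = (π × (1.338 × 10⁷) × 0.0296^3) / 2
  T = 545.1 N·m
Final answer: T = 545.1 N·m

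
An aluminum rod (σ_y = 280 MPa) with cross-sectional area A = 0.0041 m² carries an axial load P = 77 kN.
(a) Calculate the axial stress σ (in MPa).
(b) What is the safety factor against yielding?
(a) Axial stress σ = P/A. Convert P = 77 kN = 77000 N.
  σ = 77000 / 0.0041 = 1.878 × 10⁷ Pa = 18.78 MPa
(b) Safety factor SF = σ_y/σ = 280 / 18.78 = 14.91
Final answer: (a) σ = 18.78 MPa, (b) SF = 14.91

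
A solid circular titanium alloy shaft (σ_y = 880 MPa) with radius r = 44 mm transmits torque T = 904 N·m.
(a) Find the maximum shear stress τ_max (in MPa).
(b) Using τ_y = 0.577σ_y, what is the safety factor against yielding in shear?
(a) For a solid circular shaft, τ_max = T·r/J with J = π·r^4/2, i.e. τ_max = 2·T / (π·r^3). Convert r = 44 mm = 0.044 m.
  τ_max = (2 × 904) / (π × 0.044^3) = 6.756 × 10⁶ Pa = 6.756 MPa
(b) τ_y = 0.577 × 880 = 507.76 MPa
  SF = τ_y/τ_max = 507.76 / 6.756 = 75.16
Final answer: (a) τ_max = 6.756 MPa, (b) SF = 75.16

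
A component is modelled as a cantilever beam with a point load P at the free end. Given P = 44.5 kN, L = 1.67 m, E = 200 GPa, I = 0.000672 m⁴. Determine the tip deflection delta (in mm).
Model: a cantilever beam with a point load P at the free end, so delta = (P·L^3) / (3·E·I).
Convert to SI units:
  P = 44.5 kN = 44500 N
  E = 200 GPa = 2 × 10¹¹ Pa
Substitute:
  delta = (44500 × 1.67^3) / (3 × (2 × 10¹¹) × 0.000672)
  delta = 0.000514 m
Convert: delta = 0.000514 m = 0.514 mm
Final answer: delta = 0.514 mm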